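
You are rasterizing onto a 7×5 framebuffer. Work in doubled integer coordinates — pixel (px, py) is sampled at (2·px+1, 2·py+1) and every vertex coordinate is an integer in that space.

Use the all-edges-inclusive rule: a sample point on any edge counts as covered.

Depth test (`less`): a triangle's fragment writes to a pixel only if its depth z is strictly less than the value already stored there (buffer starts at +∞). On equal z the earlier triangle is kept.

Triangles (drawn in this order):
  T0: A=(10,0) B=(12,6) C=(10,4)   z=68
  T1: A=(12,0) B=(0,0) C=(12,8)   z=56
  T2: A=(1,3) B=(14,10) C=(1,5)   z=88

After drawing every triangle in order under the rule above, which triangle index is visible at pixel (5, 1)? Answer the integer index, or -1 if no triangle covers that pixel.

T0:
  2·area = 8
  edge (10, 0)→(12, 6): d=(2,6) inclusive
  edge (12, 6)→(10, 4): d=(-2,-2) inclusive
  edge (10, 4)→(10, 0): d=(0,-4) inclusive
    (3,0)@(7, 1): e=[20,0,-12] → ·  [on edge]
    (4,1)@(9, 3): e=[12,0,-4] → ·  [on edge]
    (5,1)@(11, 3): e=[0,4,4] → █  [on edge]
    (6,1)@(13, 3): e=[-12,8,12] → ·
    (5,2)@(11, 5): e=[4,0,4] → █  [on edge]
    (6,2)@(13, 5): e=[-8,4,12] → ·
    (5,3)@(11, 7): e=[8,-4,4] → ·
    (6,3)@(13, 7): e=[-4,0,12] → ·  [on edge]
    (6,4)@(13, 9): e=[0,-4,12] → ·  [on edge]
  covered (2 px):
    · · · · · · ·
    · · · · · █ ·
    · · · · · █ ·
    · · · · · · ·
    · · · · · · ·
T1:
  2·area = 96  (B↔C swapped to make it positive)
  edge (12, 0)→(12, 8): d=(0,8) inclusive
  edge (12, 8)→(0, 0): d=(-12,-8) inclusive
  edge (0, 0)→(12, 0): d=(12,0) inclusive
    (1,0)@(3, 1): e=[72,12,12] → █
    (2,0)@(5, 1): e=[56,28,12] → █
    (3,0)@(7, 1): e=[40,44,12] → █
    (4,0)@(9, 1): e=[24,60,12] → █
    (5,0)@(11, 1): e=[8,76,12] → █
    (6,0)@(13, 1): e=[-8,92,12] → ·
    (1,1)@(3, 3): e=[72,-12,36] → ·
    (2,1)@(5, 3): e=[56,4,36] → █
    (6,1)@(13, 3): e=[-8,68,36] → ·
    (2,2)@(5, 5): e=[56,-20,60] → ·
    (3,2)@(7, 5): e=[40,-4,60] → ·
    (4,2)@(9, 5): e=[24,12,60] → █
  covered (12 px):
    · █ █ █ █ █ ·
    · · █ █ █ █ ·
    · · · · █ █ ·
    · · · · · █ ·
    · · · · · · ·
T2:
  2·area = 26
  edge (1, 3)→(14, 10): d=(13,7) inclusive
  edge (14, 10)→(1, 5): d=(-13,-5) inclusive
  edge (1, 5)→(1, 3): d=(0,-2) inclusive
    (0,0)@(1, 1): e=[-26,52,0] → ·  [on edge]
    (0,1)@(1, 3): e=[0,26,0] → █  [on edge]
    (1,1)@(3, 3): e=[-14,36,4] → ·
    (0,2)@(1, 5): e=[26,0,0] → █  [on edge]
    (1,2)@(3, 5): e=[12,10,4] → █
    (2,2)@(5, 5): e=[-2,20,8] → ·
    (0,3)@(1, 7): e=[52,-26,0] → ·  [on edge]
    (1,3)@(3, 7): e=[38,-16,4] → ·
    (3,3)@(7, 7): e=[10,4,12] → █
    (4,3)@(9, 7): e=[-4,14,16] → ·
    (0,4)@(1, 9): e=[78,-52,0] → ·  [on edge]
    (3,4)@(7, 9): e=[36,-22,12] → ·
  covered (4 px):
    · · · · · · ·
    █ · · · · · ·
    █ █ · · · · ·
    · · · █ · · ·
    · · · · · · ·

Z-buffer (winner per pixel, '.' = empty):
  . 1 1 1 1 1 .
  2 . 1 1 1 1 .
  2 2 . . 1 1 .
  . . . 2 . 1 .
  . . . . . . .

Result: 1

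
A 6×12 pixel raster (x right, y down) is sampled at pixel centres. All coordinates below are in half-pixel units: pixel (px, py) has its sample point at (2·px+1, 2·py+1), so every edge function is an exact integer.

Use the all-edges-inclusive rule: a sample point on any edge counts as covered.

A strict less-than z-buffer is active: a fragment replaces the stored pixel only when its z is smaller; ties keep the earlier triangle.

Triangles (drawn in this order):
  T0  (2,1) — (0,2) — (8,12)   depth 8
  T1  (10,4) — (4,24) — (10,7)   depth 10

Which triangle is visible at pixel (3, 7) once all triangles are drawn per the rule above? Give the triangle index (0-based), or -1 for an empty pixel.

T0:
  2·area = 28  (B↔C swapped to make it positive)
  edge (2, 1)→(8, 12): d=(6,11) inclusive
  edge (8, 12)→(0, 2): d=(-8,-10) inclusive
  edge (0, 2)→(2, 1): d=(2,-1) inclusive
    (0,1)@(1, 3): e=[23,2,3] → #
    (1,1)@(3, 3): e=[1,22,5] → #
    (2,1)@(5, 3): e=[-21,42,7] → ·
    (0,2)@(1, 5): e=[35,-14,7] → ·
    (1,2)@(3, 5): e=[13,6,9] → #
    (2,2)@(5, 5): e=[-9,26,11] → ·
    (1,3)@(3, 7): e=[25,-10,13] → ·
    (2,3)@(5, 7): e=[3,10,15] → #
    (3,3)@(7, 7): e=[-19,30,17] → ·
    (2,4)@(5, 9): e=[15,-6,19] → ·
  covered (4 px):
    · · · · · ·
    # # · · · ·
    · # · · · ·
    · · # · · ·
    · · · · · ·
    · · · · · ·
    · · · · · ·
    · · · · · ·
    · · · · · ·
    · · · · · ·
    · · · · · ·
    · · · · · ·
T1:
  2·area = 18  (B↔C swapped to make it positive)
  edge (10, 4)→(10, 7): d=(0,3) inclusive
  edge (10, 7)→(4, 24): d=(-6,17) inclusive
  edge (4, 24)→(10, 4): d=(6,-20) inclusive
    (4,4)@(9, 9): e=[3,5,10] → #
    (5,4)@(11, 9): e=[-3,-29,50] → ·
    (4,5)@(9, 11): e=[3,-7,22] → ·
    (3,7)@(7, 15): e=[9,3,6] → #
    (4,7)@(9, 15): e=[3,-31,46] → ·
    (3,8)@(7, 17): e=[9,-9,18] → ·
    (2,10)@(5, 21): e=[15,1,2] → #
    (3,10)@(7, 21): e=[9,-33,42] → ·
    (2,11)@(5, 23): e=[15,-11,14] → ·
  covered (3 px):
    · · · · · ·
    · · · · · ·
    · · · · · ·
    · · · · · ·
    · · · · # ·
    · · · · · ·
    · · · · · ·
    · · · # · ·
    · · · · · ·
    · · · · · ·
    · · # · · ·
    · · · · · ·

Z-buffer (winner per pixel, '.' = empty):
  . . . . . .
  0 0 . . . .
  . 0 . . . .
  . . 0 . . .
  . . . . 1 .
  . . . . . .
  . . . . . .
  . . . 1 . .
  . . . . . .
  . . . . . .
  . . 1 . . .
  . . . . . .

Answer: 1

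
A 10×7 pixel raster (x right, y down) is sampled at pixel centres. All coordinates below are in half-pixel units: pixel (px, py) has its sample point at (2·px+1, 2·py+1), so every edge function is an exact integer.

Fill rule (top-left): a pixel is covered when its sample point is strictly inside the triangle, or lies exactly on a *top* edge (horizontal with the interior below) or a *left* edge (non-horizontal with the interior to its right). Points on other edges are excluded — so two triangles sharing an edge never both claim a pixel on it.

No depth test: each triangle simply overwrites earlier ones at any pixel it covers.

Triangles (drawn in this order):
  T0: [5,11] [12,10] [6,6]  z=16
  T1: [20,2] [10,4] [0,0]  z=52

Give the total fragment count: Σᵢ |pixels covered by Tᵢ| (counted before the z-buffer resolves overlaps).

T0:
  2·area = 34  (B↔C swapped to make it positive)
  edge (5, 11)→(6, 6): d=(1,-5) top-left  bias=+0
  edge (6, 6)→(12, 10): d=(6,4) right/bottom  bias=-1
  edge (12, 10)→(5, 11): d=(-7,1) right/bottom  bias=-1
    (3,0)@(7, 1): e=[0,-34,68] → ·  [on edge]
    (3,3)@(7, 7): e=[6,2,26] → #
    (4,3)@(9, 7): e=[16,-6,24] → ·
    (3,4)@(7, 9): e=[8,14,12] → #
    (4,4)@(9, 9): e=[18,6,10] → #
    (5,4)@(11, 9): e=[28,-2,8] → ·
    (9,4)@(19, 9): e=[68,-34,0] → ·  [on edge]
    (2,5)@(5, 11): e=[0,34,0] → ·  [on edge]
    (3,5)@(7, 11): e=[10,26,-2] → ·
    (4,5)@(9, 11): e=[20,18,-4] → ·
  covered (3 px):
    · · · · · · · · · ·
    · · · · · · · · · ·
    · · · · · · · · · ·
    · · · # · · · · · ·
    · · · # # · · · · ·
    · · · · · · · · · ·
    · · · · · · · · · ·
T1:
  2·area = 60
  edge (20, 2)→(10, 4): d=(-10,2) right/bottom  bias=-1
  edge (10, 4)→(0, 0): d=(-10,-4) top-left  bias=+0
  edge (0, 0)→(20, 2): d=(20,2) right/bottom  bias=-1
    (1,0)@(3, 1): e=[44,2,14] → #
    (2,0)@(5, 1): e=[40,10,10] → #
    (3,0)@(7, 1): e=[36,18,6] → #
    (4,0)@(9, 1): e=[32,26,2] → #
    (5,0)@(11, 1): e=[28,34,-2] → ·
    (1,1)@(3, 3): e=[24,-18,54] → ·
    (2,1)@(5, 3): e=[20,-10,50] → ·
    (3,1)@(7, 3): e=[16,-2,46] → ·
    (4,1)@(9, 3): e=[12,6,42] → #
    (5,1)@(11, 3): e=[8,14,38] → #
    (6,1)@(13, 3): e=[4,22,34] → #
    (7,1)@(15, 3): e=[0,30,30] → ·  [on edge]
    (2,2)@(5, 5): e=[0,-30,90] → ·  [on edge]
  covered (7 px):
    · # # # # · · · · ·
    · · · · # # # · · ·
    · · · · · · · · · ·
    · · · · · · · · · ·
    · · · · · · · · · ·
    · · · · · · · · · ·
    · · · · · · · · · ·

Result: 10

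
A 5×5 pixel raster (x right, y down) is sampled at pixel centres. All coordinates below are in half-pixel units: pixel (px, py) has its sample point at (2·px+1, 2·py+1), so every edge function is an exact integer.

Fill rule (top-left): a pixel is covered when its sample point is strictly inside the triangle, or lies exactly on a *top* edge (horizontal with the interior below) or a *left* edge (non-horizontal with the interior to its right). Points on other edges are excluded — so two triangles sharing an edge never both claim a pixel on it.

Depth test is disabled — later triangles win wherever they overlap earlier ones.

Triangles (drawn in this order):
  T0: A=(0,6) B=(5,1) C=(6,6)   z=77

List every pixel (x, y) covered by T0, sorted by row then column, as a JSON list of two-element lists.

T0:
  2·area = 30
  edge (0, 6)→(5, 1): d=(5,-5) top-left  bias=+0
  edge (5, 1)→(6, 6): d=(1,5) right/bottom  bias=-1
  edge (6, 6)→(0, 6): d=(-6,0) right/bottom  bias=-1
    (2,0)@(5, 1): e=[0,0,30] → ·  [on edge]
    (1,1)@(3, 3): e=[0,12,18] → █  [on edge]
    (2,1)@(5, 3): e=[10,2,18] → █
    (3,1)@(7, 3): e=[20,-8,18] → ·
    (0,2)@(1, 5): e=[0,24,6] → █  [on edge]
    (3,2)@(7, 5): e=[30,-6,6] → ·
    (0,3)@(1, 7): e=[10,26,-6] → ·
    (1,3)@(3, 7): e=[20,16,-6] → ·
    (2,3)@(5, 7): e=[30,6,-6] → ·
  covered (5 px):
    · · · · ·
    · █ █ · ·
    █ █ █ · ·
    · · · · ·
    · · · · ·

Final: [[1,1],[2,1],[0,2],[1,2],[2,2]]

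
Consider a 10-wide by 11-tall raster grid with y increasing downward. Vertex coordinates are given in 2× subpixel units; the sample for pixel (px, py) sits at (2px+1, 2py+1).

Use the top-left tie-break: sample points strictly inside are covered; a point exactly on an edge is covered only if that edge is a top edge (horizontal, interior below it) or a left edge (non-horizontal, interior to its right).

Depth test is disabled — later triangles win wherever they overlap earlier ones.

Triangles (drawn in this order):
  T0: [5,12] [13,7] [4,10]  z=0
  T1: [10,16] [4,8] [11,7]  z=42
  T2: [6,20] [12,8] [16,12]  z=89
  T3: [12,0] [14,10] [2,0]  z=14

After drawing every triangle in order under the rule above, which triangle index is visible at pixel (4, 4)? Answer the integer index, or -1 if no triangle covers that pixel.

T0:
  2·area = 21  (B↔C swapped to make it positive)
  edge (5, 12)→(4, 10): d=(-1,-2) top-left  bias=+0
  edge (4, 10)→(13, 7): d=(9,-3) top-left  bias=+0
  edge (13, 7)→(5, 12): d=(-8,5) right/bottom  bias=-1
    (9,2)@(19, 5): e=[35,0,-14] → .  [on edge]
    (6,3)@(13, 7): e=[21,0,0] → .  [on edge]
    (3,4)@(7, 9): e=[7,0,14] → X  [on edge]
    (4,4)@(9, 9): e=[11,6,4] → X
    (5,4)@(11, 9): e=[15,12,-6] → .
    (0,5)@(1, 11): e=[-7,0,28] → .  [on edge]
    (2,5)@(5, 11): e=[1,12,8] → X
    (3,5)@(7, 11): e=[5,18,-2] → .
    (4,5)@(9, 11): e=[9,24,-12] → .
    (2,6)@(5, 13): e=[-1,30,-8] → .
  covered (3 px):
    . . . . . . . . . .
    . . . . . . . . . .
    . . . . . . . . . .
    . . . . . . . . . .
    . . . X X . . . . .
    . . X . . . . . . .
    . . . . . . . . . .
    . . . . . . . . . .
    . . . . . . . . . .
    . . . . . . . . . .
    . . . . . . . . . .
T1:
  2·area = 62
  edge (10, 16)→(4, 8): d=(-6,-8) top-left  bias=+0
  edge (4, 8)→(11, 7): d=(7,-1) top-left  bias=+0
  edge (11, 7)→(10, 16): d=(-1,9) right/bottom  bias=-1
    (5,3)@(11, 7): e=[62,0,0] → .  [on edge]
    (2,4)@(5, 9): e=[2,8,52] → X
    (3,4)@(7, 9): e=[18,10,34] → X
    (4,4)@(9, 9): e=[34,12,16] → X
    (5,4)@(11, 9): e=[50,14,-2] → .
    (2,5)@(5, 11): e=[-10,22,50] → .
    (3,5)@(7, 11): e=[6,24,32] → X
    (5,5)@(11, 11): e=[38,28,-4] → .
    (3,6)@(7, 13): e=[-6,38,30] → .
    (4,6)@(9, 13): e=[10,40,12] → X
    (5,6)@(11, 13): e=[26,42,-6] → .
    (4,7)@(9, 15): e=[-2,54,10] → .
  covered (6 px):
    . . . . . . . . . .
    . . . . . . . . . .
    . . . . . . . . . .
    . . . . . . . . . .
    . . X X X . . . . .
    . . . X X . . . . .
    . . . . X . . . . .
    . . . . . . . . . .
    . . . . . . . . . .
    . . . . . . . . . .
    . . . . . . . . . .
T2:
  2·area = 72
  edge (6, 20)→(12, 8): d=(6,-12) top-left  bias=+0
  edge (12, 8)→(16, 12): d=(4,4) right/bottom  bias=-1
  edge (16, 12)→(6, 20): d=(-10,8) right/bottom  bias=-1
    (2,0)@(5, 1): e=[-126,0,198] → .  [on edge]
    (3,1)@(7, 3): e=[-90,0,162] → .  [on edge]
    (4,2)@(9, 5): e=[-54,0,126] → .  [on edge]
    (5,3)@(11, 7): e=[-18,0,90] → .  [on edge]
    (6,4)@(13, 9): e=[18,0,54] → .  [on edge]
    (5,5)@(11, 11): e=[6,16,50] → X
    (6,5)@(13, 11): e=[30,8,34] → X
    (7,5)@(15, 11): e=[54,0,18] → .  [on edge]
    (5,6)@(11, 13): e=[18,24,30] → X
    (7,6)@(15, 13): e=[66,8,-2] → .
    (8,6)@(17, 13): e=[90,0,-18] → .  [on edge]
    (4,7)@(9, 15): e=[6,40,26] → X
    (9,7)@(19, 15): e=[126,0,-54] → .  [on edge]
  covered (8 px):
    . . . . . . . . . .
    . . . . . . . . . .
    . . . . . . . . . .
    . . . . . . . . . .
    . . . . . . . . . .
    . . . . . X X . . .
    . . . . . X X . . .
    . . . . X X . . . .
    . . . . X . . . . .
    . . . X . . . . . .
    . . . . . . . . . .
T3:
  2·area = 100
  edge (12, 0)→(14, 10): d=(2,10) right/bottom  bias=-1
  edge (14, 10)→(2, 0): d=(-12,-10) top-left  bias=+0
  edge (2, 0)→(12, 0): d=(10,0) top-left  bias=+0
    (2,0)@(5, 1): e=[72,18,10] → X
    (3,0)@(7, 1): e=[52,38,10] → X
    (4,0)@(9, 1): e=[32,58,10] → X
    (5,0)@(11, 1): e=[12,78,10] → X
    (6,0)@(13, 1): e=[-8,98,10] → .
    (2,1)@(5, 3): e=[76,-6,30] → .
    (3,1)@(7, 3): e=[56,14,30] → X
    (6,1)@(13, 3): e=[-4,74,30] → .
    (3,2)@(7, 5): e=[60,-10,50] → .
    (4,2)@(9, 5): e=[40,10,50] → X
    (6,2)@(13, 5): e=[0,50,50] → .  [on edge]
    (4,3)@(9, 7): e=[44,-14,70] → .
    (7,7)@(15, 15): e=[0,-50,150] → .  [on edge]
  covered (12 px):
    . . X X X X . . . .
    . . . X X X . . . .
    . . . . X X . . . .
    . . . . . X X . . .
    . . . . . . X . . .
    . . . . . . . . . .
    . . . . . . . . . .
    . . . . . . . . . .
    . . . . . . . . . .
    . . . . . . . . . .
    . . . . . . . . . .

Z-buffer (winner per pixel, '.' = empty):
  . . 3 3 3 3 . . . .
  . . . 3 3 3 . . . .
  . . . . 3 3 . . . .
  . . . . . 3 3 . . .
  . . 1 1 1 . 3 . . .
  . . 0 1 1 2 2 . . .
  . . . . 1 2 2 . . .
  . . . . 2 2 . . . .
  . . . . 2 . . . . .
  . . . 2 . . . . . .
  . . . . . . . . . .

Final: 1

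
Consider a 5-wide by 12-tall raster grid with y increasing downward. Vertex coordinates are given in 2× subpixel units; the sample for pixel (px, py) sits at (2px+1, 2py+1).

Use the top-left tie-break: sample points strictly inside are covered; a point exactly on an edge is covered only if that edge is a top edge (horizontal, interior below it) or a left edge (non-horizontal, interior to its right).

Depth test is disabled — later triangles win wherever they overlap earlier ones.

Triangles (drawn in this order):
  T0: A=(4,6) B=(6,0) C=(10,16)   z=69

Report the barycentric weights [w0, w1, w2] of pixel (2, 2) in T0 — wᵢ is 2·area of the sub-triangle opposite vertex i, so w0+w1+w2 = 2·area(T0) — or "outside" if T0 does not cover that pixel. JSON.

T0:
  2·area = 56
  edge (4, 6)→(6, 0): d=(2,-6) top-left  bias=+0
  edge (6, 0)→(10, 16): d=(4,16) right/bottom  bias=-1
  edge (10, 16)→(4, 6): d=(-6,-10) top-left  bias=+0
    (0,0)@(1, 1): e=[-28,84,0] → .  [on edge]
    (2,1)@(5, 3): e=[0,28,28] → X  [on edge]
    (3,1)@(7, 3): e=[12,-4,48] → .
    (2,2)@(5, 5): e=[4,36,16] → X
    (3,2)@(7, 5): e=[16,4,36] → X
    (4,2)@(9, 5): e=[28,-28,56] → .
    (2,3)@(5, 7): e=[8,44,4] → X
    (4,3)@(9, 7): e=[32,-20,44] → .
    (1,4)@(3, 9): e=[0,84,-28] → .  [on edge]
    (2,4)@(5, 9): e=[12,52,-8] → .
    (3,4)@(7, 9): e=[24,20,12] → X
    (4,4)@(9, 9): e=[36,-12,32] → .
    (3,5)@(7, 11): e=[28,28,0] → X  [on edge]
    (0,7)@(1, 15): e=[0,140,-84] → .  [on edge]
  covered (8 px):
    . . . . .
    . . X . .
    . . X X .
    . . X X .
    . . . X .
    . . . X .
    . . . . X
    . . . . .
    . . . . .
    . . . . .
    . . . . .
    . . . . .

Answer: [36,16,4]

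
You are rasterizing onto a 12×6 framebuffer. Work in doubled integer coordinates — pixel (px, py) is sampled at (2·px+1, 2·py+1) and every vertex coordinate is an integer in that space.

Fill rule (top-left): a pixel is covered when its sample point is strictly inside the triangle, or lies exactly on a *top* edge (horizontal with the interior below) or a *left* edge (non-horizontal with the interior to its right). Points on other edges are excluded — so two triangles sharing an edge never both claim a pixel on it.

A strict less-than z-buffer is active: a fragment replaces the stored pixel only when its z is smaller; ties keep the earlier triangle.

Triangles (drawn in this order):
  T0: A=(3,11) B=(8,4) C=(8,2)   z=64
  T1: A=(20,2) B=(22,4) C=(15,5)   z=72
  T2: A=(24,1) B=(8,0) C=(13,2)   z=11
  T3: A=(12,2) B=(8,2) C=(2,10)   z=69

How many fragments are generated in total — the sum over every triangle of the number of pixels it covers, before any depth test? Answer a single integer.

T0:
  2·area = 10  (B↔C swapped to make it positive)
  edge (3, 11)→(8, 2): d=(5,-9) top-left  bias=+0
  edge (8, 2)→(8, 4): d=(0,2) right/bottom  bias=-1
  edge (8, 4)→(3, 11): d=(-5,7) right/bottom  bias=-1
    (3,2)@(7, 5): e=[6,2,2] → X
    (4,2)@(9, 5): e=[24,-2,-12] → .
    (3,3)@(7, 7): e=[16,2,-8] → .
    (1,5)@(3, 11): e=[0,10,0] → .  [on edge]
  covered (1 px):
    . . . . . . . . . . . .
    . . . . . . . . . . . .
    . . . X . . . . . . . .
    . . . . . . . . . . . .
    . . . . . . . . . . . .
    . . . . . . . . . . . .
T1:
  2·area = 16
  edge (20, 2)→(22, 4): d=(2,2) right/bottom  bias=-1
  edge (22, 4)→(15, 5): d=(-7,1) right/bottom  bias=-1
  edge (15, 5)→(20, 2): d=(5,-3) top-left  bias=+0
    (9,0)@(19, 1): e=[0,24,-8] → .  [on edge]
    (9,1)@(19, 3): e=[4,10,2] → X
    (10,1)@(21, 3): e=[0,8,8] → .  [on edge]
    (7,2)@(15, 5): e=[16,0,0] → .  [on edge]
    (9,2)@(19, 5): e=[8,-4,12] → .
    (11,2)@(23, 5): e=[0,-8,24] → .  [on edge]
    (0,3)@(1, 7): e=[48,0,-32] → .  [on edge]
    (2,5)@(5, 11): e=[48,-32,0] → .  [on edge]
  covered (1 px):
    . . . . . . . . . . . .
    . . . . . . . . . X . .
    . . . . . . . . . . . .
    . . . . . . . . . . . .
    . . . . . . . . . . . .
    . . . . . . . . . . . .
T2:
  2·area = 27  (B↔C swapped to make it positive)
  edge (24, 1)→(13, 2): d=(-11,1) right/bottom  bias=-1
  edge (13, 2)→(8, 0): d=(-5,-2) top-left  bias=+0
  edge (8, 0)→(24, 1): d=(16,1) right/bottom  bias=-1
    (5,0)@(11, 1): e=[13,1,13] → X
    (6,0)@(13, 1): e=[11,5,11] → X
    (7,0)@(15, 1): e=[9,9,9] → X
    (8,0)@(17, 1): e=[7,13,7] → X
    (9,0)@(19, 1): e=[5,17,5] → X
    (10,0)@(21, 1): e=[3,21,3] → X
    (11,0)@(23, 1): e=[1,25,1] → X
    (5,1)@(11, 3): e=[-9,-9,45] → .
    (6,1)@(13, 3): e=[-11,-5,43] → .
    (7,1)@(15, 3): e=[-13,-1,41] → .
    (8,1)@(17, 3): e=[-15,3,39] → .
    (9,1)@(19, 3): e=[-17,7,37] → .
  covered (7 px):
    . . . . . X X X X X X X
    . . . . . . . . . . . .
    . . . . . . . . . . . .
    . . . . . . . . . . . .
    . . . . . . . . . . . .
    . . . . . . . . . . . .
T3:
  2·area = 32  (B↔C swapped to make it positive)
  edge (12, 2)→(2, 10): d=(-10,8) right/bottom  bias=-1
  edge (2, 10)→(8, 2): d=(6,-8) top-left  bias=+0
  edge (8, 2)→(12, 2): d=(4,0) top-left  bias=+0
    (4,1)@(9, 3): e=[14,14,4] → X
    (5,1)@(11, 3): e=[-2,30,4] → .
    (3,2)@(7, 5): e=[10,10,12] → X
    (4,2)@(9, 5): e=[-6,26,12] → .
    (2,3)@(5, 7): e=[6,6,20] → X
    (3,3)@(7, 7): e=[-10,22,20] → .
    (1,4)@(3, 9): e=[2,2,28] → X
    (2,4)@(5, 9): e=[-14,18,28] → .
    (1,5)@(3, 11): e=[-18,14,36] → .
  covered (4 px):
    . . . . . . . . . . . .
    . . . . X . . . . . . .
    . . . X . . . . . . . .
    . . X . . . . . . . . .
    . X . . . . . . . . . .
    . . . . . . . . . . . .

Final: 13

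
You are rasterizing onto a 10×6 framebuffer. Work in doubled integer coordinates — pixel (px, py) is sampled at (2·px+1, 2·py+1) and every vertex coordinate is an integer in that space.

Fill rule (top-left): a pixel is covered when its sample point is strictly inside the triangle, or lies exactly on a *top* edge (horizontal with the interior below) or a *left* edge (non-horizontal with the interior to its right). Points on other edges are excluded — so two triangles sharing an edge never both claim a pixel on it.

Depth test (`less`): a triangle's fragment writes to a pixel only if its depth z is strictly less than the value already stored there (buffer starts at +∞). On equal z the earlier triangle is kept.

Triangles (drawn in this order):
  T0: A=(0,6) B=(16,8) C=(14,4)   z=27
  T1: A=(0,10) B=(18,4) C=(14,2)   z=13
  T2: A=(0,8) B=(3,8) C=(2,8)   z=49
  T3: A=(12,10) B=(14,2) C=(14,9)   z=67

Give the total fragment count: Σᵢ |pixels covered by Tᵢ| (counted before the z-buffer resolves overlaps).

T0:
  2·area = 60  (B↔C swapped to make it positive)
  edge (0, 6)→(14, 4): d=(14,-2) top-left  bias=+0
  edge (14, 4)→(16, 8): d=(2,4) right/bottom  bias=-1
  edge (16, 8)→(0, 6): d=(-16,-2) top-left  bias=+0
    (3,2)@(7, 5): e=[0,30,30] → █  [on edge]
    (4,2)@(9, 5): e=[4,22,34] → █
    (5,2)@(11, 5): e=[8,14,38] → █
    (6,2)@(13, 5): e=[12,6,42] → █
    (7,2)@(15, 5): e=[16,-2,46] → ·
    (3,3)@(7, 7): e=[28,34,-2] → ·
    (4,3)@(9, 7): e=[32,26,2] → █
    (7,3)@(15, 7): e=[44,2,14] → █
    (8,3)@(17, 7): e=[48,-6,18] → ·
    (4,4)@(9, 9): e=[60,30,-30] → ·
    (5,4)@(11, 9): e=[64,22,-26] → ·
    (6,4)@(13, 9): e=[68,14,-22] → ·
  covered (8 px):
    · · · · · · · · · ·
    · · · · · · · · · ·
    · · · █ █ █ █ · · ·
    · · · · █ █ █ █ · ·
    · · · · · · · · · ·
    · · · · · · · · · ·
T1:
  2·area = 60  (B↔C swapped to make it positive)
  edge (0, 10)→(14, 2): d=(14,-8) top-left  bias=+0
  edge (14, 2)→(18, 4): d=(4,2) right/bottom  bias=-1
  edge (18, 4)→(0, 10): d=(-18,6) right/bottom  bias=-1
    (6,1)@(13, 3): e=[6,6,48] → █
    (7,1)@(15, 3): e=[22,2,36] → █
    (8,1)@(17, 3): e=[38,-2,24] → ·
    (4,2)@(9, 5): e=[2,22,36] → █
    (5,2)@(11, 5): e=[18,18,24] → █
    (7,2)@(15, 5): e=[50,10,0] → ·  [on edge]
    (3,3)@(7, 7): e=[14,34,12] → █
    (4,3)@(9, 7): e=[30,30,0] → ·  [on edge]
    (5,3)@(11, 7): e=[46,26,-12] → ·
    (6,3)@(13, 7): e=[62,22,-24] → ·
    (1,4)@(3, 9): e=[10,50,0] → ·  [on edge]
    (3,4)@(7, 9): e=[42,42,-24] → ·
  covered (6 px):
    · · · · · · · · · ·
    · · · · · · █ █ · ·
    · · · · █ █ █ · · ·
    · · · █ · · · · · ·
    · · · · · · · · · ·
    · · · · · · · · · ·
T2:
  degenerate (2·area = 0) — covers nothing
T3:
  2·area = 14
  edge (12, 10)→(14, 2): d=(2,-8) top-left  bias=+0
  edge (14, 2)→(14, 9): d=(0,7) right/bottom  bias=-1
  edge (14, 9)→(12, 10): d=(-2,1) right/bottom  bias=-1
    (6,3)@(13, 7): e=[2,7,5] → █
    (7,3)@(15, 7): e=[18,-7,3] → ·
    (6,4)@(13, 9): e=[6,7,1] → █
    (7,4)@(15, 9): e=[22,-7,-1] → ·
    (6,5)@(13, 11): e=[10,7,-3] → ·
  covered (2 px):
    · · · · · · · · · ·
    · · · · · · · · · ·
    · · · · · · · · · ·
    · · · · · · █ · · ·
    · · · · · · █ · · ·
    · · · · · · · · · ·

Answer: 16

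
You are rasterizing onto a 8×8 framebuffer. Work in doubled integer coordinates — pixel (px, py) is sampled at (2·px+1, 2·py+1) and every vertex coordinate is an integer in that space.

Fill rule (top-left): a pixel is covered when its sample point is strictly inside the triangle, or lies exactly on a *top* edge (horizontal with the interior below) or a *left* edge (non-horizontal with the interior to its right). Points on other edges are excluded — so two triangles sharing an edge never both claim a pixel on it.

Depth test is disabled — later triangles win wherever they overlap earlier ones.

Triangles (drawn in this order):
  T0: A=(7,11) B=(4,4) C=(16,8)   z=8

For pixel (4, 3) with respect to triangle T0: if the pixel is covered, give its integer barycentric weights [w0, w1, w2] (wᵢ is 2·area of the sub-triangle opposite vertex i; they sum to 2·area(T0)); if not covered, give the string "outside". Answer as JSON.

T0:
  2·area = 72
  edge (7, 11)→(4, 4): d=(-3,-7) top-left  bias=+0
  edge (4, 4)→(16, 8): d=(12,4) right/bottom  bias=-1
  edge (16, 8)→(7, 11): d=(-9,3) right/bottom  bias=-1
    (0,1)@(1, 3): e=[-18,0,90] → ·  [on edge]
    (2,2)@(5, 5): e=[4,8,60] → #
    (3,2)@(7, 5): e=[18,0,54] → ·  [on edge]
    (2,3)@(5, 7): e=[-2,32,42] → ·
    (3,3)@(7, 7): e=[12,24,36] → #
    (4,3)@(9, 7): e=[26,16,30] → #
    (5,3)@(11, 7): e=[40,8,24] → #
    (6,3)@(13, 7): e=[54,0,18] → ·  [on edge]
    (3,4)@(7, 9): e=[6,48,18] → #
    (6,4)@(13, 9): e=[48,24,0] → ·  [on edge]
    (3,5)@(7, 11): e=[0,72,0] → ·  [on edge]
    (4,5)@(9, 11): e=[14,64,-6] → ·
    (0,6)@(1, 13): e=[-48,120,0] → ·  [on edge]
  covered (7 px):
    · · · · · · · ·
    · · · · · · · ·
    · · # · · · · ·
    · · · # # # · ·
    · · · # # # · ·
    · · · · · · · ·
    · · · · · · · ·
    · · · · · · · ·

Final: [16,30,26]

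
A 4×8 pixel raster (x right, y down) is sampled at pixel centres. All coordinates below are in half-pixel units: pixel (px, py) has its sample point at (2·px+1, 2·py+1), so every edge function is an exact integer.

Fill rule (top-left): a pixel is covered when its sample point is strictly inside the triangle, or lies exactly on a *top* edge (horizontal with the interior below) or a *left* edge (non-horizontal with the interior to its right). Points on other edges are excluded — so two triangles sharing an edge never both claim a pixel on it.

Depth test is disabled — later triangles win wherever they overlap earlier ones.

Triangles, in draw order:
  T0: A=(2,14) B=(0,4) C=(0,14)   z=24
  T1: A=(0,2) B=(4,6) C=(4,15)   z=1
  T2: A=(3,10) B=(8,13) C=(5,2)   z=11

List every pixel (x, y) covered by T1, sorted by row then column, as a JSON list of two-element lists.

T0:
  2·area = 20  (B↔C swapped to make it positive)
  edge (2, 14)→(0, 14): d=(-2,0) right/bottom  bias=-1
  edge (0, 14)→(0, 4): d=(0,-10) top-left  bias=+0
  edge (0, 4)→(2, 14): d=(2,10) right/bottom  bias=-1
    (0,4)@(1, 9): e=[10,10,0] → ·  [on edge]
    (0,5)@(1, 11): e=[6,10,4] → #
    (1,5)@(3, 11): e=[6,30,-16] → ·
    (0,6)@(1, 13): e=[2,10,8] → #
    (1,6)@(3, 13): e=[2,30,-12] → ·
    (0,7)@(1, 15): e=[-2,10,12] → ·
  covered (2 px):
    · · · ·
    · · · ·
    · · · ·
    · · · ·
    · · · ·
    # · · ·
    # · · ·
    · · · ·
T1:
  2·area = 36
  edge (0, 2)→(4, 6): d=(4,4) right/bottom  bias=-1
  edge (4, 6)→(4, 15): d=(0,9) right/bottom  bias=-1
  edge (4, 15)→(0, 2): d=(-4,-13) top-left  bias=+0
    (0,1)@(1, 3): e=[0,27,9] → ·  [on edge]
    (0,2)@(1, 5): e=[8,27,1] → #
    (1,2)@(3, 5): e=[0,9,27] → ·  [on edge]
    (0,3)@(1, 7): e=[16,27,-7] → ·
    (1,3)@(3, 7): e=[8,9,19] → #
    (2,3)@(5, 7): e=[0,-9,45] → ·  [on edge]
    (1,4)@(3, 9): e=[16,9,11] → #
    (2,4)@(5, 9): e=[8,-9,37] → ·
    (3,4)@(7, 9): e=[0,-27,63] → ·  [on edge]
    (1,5)@(3, 11): e=[24,9,3] → #
    (2,5)@(5, 11): e=[16,-9,29] → ·
    (1,6)@(3, 13): e=[32,9,-5] → ·
  covered (4 px):
    · · · ·
    · · · ·
    # · · ·
    · # · ·
    · # · ·
    · # · ·
    · · · ·
    · · · ·
T2:
  2·area = 46  (B↔C swapped to make it positive)
  edge (3, 10)→(5, 2): d=(2,-8) top-left  bias=+0
  edge (5, 2)→(8, 13): d=(3,11) right/bottom  bias=-1
  edge (8, 13)→(3, 10): d=(-5,-3) top-left  bias=+0
    (2,1)@(5, 3): e=[2,3,41] → #
    (3,1)@(7, 3): e=[18,-19,47] → ·
    (2,2)@(5, 5): e=[6,9,31] → #
    (3,2)@(7, 5): e=[22,-13,37] → ·
    (2,3)@(5, 7): e=[10,15,21] → #
    (3,3)@(7, 7): e=[26,-7,27] → ·
    (2,4)@(5, 9): e=[14,21,11] → #
    (3,4)@(7, 9): e=[30,-1,17] → ·
    (2,5)@(5, 11): e=[18,27,1] → #
    (3,5)@(7, 11): e=[34,5,7] → #
    (2,6)@(5, 13): e=[22,33,-9] → ·
    (3,6)@(7, 13): e=[38,11,-3] → ·
  covered (6 px):
    · · · ·
    · · # ·
    · · # ·
    · · # ·
    · · # ·
    · · # #
    · · · ·
    · · · ·

Final: [[0,2],[1,3],[1,4],[1,5]]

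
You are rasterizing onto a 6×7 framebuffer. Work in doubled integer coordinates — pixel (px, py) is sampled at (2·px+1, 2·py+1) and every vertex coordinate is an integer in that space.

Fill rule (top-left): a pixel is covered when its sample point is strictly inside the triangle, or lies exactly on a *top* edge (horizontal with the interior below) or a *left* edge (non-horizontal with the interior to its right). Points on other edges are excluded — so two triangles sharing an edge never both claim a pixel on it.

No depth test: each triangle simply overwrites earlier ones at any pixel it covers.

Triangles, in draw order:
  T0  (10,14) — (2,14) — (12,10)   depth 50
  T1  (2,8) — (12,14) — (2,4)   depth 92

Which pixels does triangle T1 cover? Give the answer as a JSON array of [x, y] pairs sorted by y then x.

T0:
  2·area = 32
  edge (10, 14)→(2, 14): d=(-8,0) right/bottom  bias=-1
  edge (2, 14)→(12, 10): d=(10,-4) top-left  bias=+0
  edge (12, 10)→(10, 14): d=(-2,4) right/bottom  bias=-1
    (5,5)@(11, 11): e=[24,6,2] → #
    (2,6)@(5, 13): e=[8,2,22] → #
    (3,6)@(7, 13): e=[8,10,14] → #
    (4,6)@(9, 13): e=[8,18,6] → #
    (5,6)@(11, 13): e=[8,26,-2] → ·
  covered (4 px):
    · · · · · ·
    · · · · · ·
    · · · · · ·
    · · · · · ·
    · · · · · ·
    · · · · · #
    · · # # # ·
T1:
  2·area = 40  (B↔C swapped to make it positive)
  edge (2, 8)→(2, 4): d=(0,-4) top-left  bias=+0
  edge (2, 4)→(12, 14): d=(10,10) right/bottom  bias=-1
  edge (12, 14)→(2, 8): d=(-10,-6) top-left  bias=+0
    (0,1)@(1, 3): e=[-4,0,44] → ·  [on edge]
    (1,2)@(3, 5): e=[4,0,36] → ·  [on edge]
    (1,3)@(3, 7): e=[4,20,16] → #
    (2,3)@(5, 7): e=[12,0,28] → ·  [on edge]
    (1,4)@(3, 9): e=[4,40,-4] → ·
    (2,4)@(5, 9): e=[12,20,8] → #
    (3,4)@(7, 9): e=[20,0,20] → ·  [on edge]
    (2,5)@(5, 11): e=[12,40,-12] → ·
    (3,5)@(7, 11): e=[20,20,0] → #  [on edge]
    (4,5)@(9, 11): e=[28,0,12] → ·  [on edge]
    (3,6)@(7, 13): e=[20,40,-20] → ·
    (5,6)@(11, 13): e=[36,0,4] → ·  [on edge]
  covered (3 px):
    · · · · · ·
    · · · · · ·
    · · · · · ·
    · # · · · ·
    · · # · · ·
    · · · # · ·
    · · · · · ·

Answer: [[1,3],[2,4],[3,5]]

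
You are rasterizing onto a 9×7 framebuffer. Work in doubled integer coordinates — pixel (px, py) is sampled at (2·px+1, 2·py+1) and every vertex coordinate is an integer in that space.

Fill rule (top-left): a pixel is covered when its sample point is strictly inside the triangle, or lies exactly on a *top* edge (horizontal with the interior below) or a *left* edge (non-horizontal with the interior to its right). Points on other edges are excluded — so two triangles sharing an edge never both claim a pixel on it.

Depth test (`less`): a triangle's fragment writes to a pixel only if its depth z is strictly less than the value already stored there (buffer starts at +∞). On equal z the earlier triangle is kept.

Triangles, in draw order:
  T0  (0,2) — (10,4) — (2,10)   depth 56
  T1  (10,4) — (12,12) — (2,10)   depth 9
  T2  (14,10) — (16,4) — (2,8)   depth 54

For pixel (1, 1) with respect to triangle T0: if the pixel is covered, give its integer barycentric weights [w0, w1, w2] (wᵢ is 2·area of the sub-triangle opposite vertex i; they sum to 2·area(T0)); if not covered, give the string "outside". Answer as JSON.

T0:
  2·area = 76
  edge (0, 2)→(10, 4): d=(10,2) right/bottom  bias=-1
  edge (10, 4)→(2, 10): d=(-8,6) right/bottom  bias=-1
  edge (2, 10)→(0, 2): d=(-2,-8) top-left  bias=+0
    (0,1)@(1, 3): e=[8,62,6] → X
    (1,1)@(3, 3): e=[4,50,22] → X
    (2,1)@(5, 3): e=[0,38,38] → .  [on edge]
    (0,2)@(1, 5): e=[28,46,2] → X
    (2,2)@(5, 5): e=[20,22,34] → X
    (3,2)@(7, 5): e=[16,10,50] → X
    (4,2)@(9, 5): e=[12,-2,66] → .
    (7,2)@(15, 5): e=[0,-38,114] → .  [on edge]
    (0,3)@(1, 7): e=[48,30,-2] → .
    (1,3)@(3, 7): e=[44,18,14] → X
    (3,3)@(7, 7): e=[36,-6,46] → .
    (1,4)@(3, 9): e=[64,2,10] → X
  covered (9 px):
    . . . . . . . . .
    X X . . . . . . .
    X X X X . . . . .
    . X X . . . . . .
    . X . . . . . . .
    . . . . . . . . .
    . . . . . . . . .
T1:
  2·area = 76
  edge (10, 4)→(12, 12): d=(2,8) right/bottom  bias=-1
  edge (12, 12)→(2, 10): d=(-10,-2) top-left  bias=+0
  edge (2, 10)→(10, 4): d=(8,-6) top-left  bias=+0
    (4,2)@(9, 5): e=[10,64,2] → X
    (5,2)@(11, 5): e=[-6,68,14] → .
    (3,3)@(7, 7): e=[30,40,6] → X
    (5,3)@(11, 7): e=[-2,48,30] → .
    (2,4)@(5, 9): e=[50,16,10] → X
    (5,4)@(11, 9): e=[2,28,46] → X
    (6,4)@(13, 9): e=[-14,32,58] → .
    (2,5)@(5, 11): e=[54,-4,26] → .
    (3,5)@(7, 11): e=[38,0,38] → X  [on edge]
    (6,5)@(13, 11): e=[-10,12,74] → .
    (3,6)@(7, 13): e=[42,-20,54] → .
    (4,6)@(9, 13): e=[26,-16,66] → .
    (8,6)@(17, 13): e=[-38,0,114] → .  [on edge]
  covered (10 px):
    . . . . . . . . .
    . . . . . . . . .
    . . . . X . . . .
    . . . X X . . . .
    . . X X X X . . .
    . . . X X X . . .
    . . . . . . . . .
T2:
  2·area = 76  (B↔C swapped to make it positive)
  edge (14, 10)→(2, 8): d=(-12,-2) top-left  bias=+0
  edge (2, 8)→(16, 4): d=(14,-4) top-left  bias=+0
  edge (16, 4)→(14, 10): d=(-2,6) right/bottom  bias=-1
    (8,0)@(17, 1): e=[114,-38,0] → .  [on edge]
    (6,2)@(13, 5): e=[58,2,16] → X
    (7,2)@(15, 5): e=[62,10,4] → X
    (8,2)@(17, 5): e=[66,18,-8] → .
    (3,3)@(7, 7): e=[22,6,48] → X
    (4,3)@(9, 7): e=[26,14,36] → X
    (5,3)@(11, 7): e=[30,22,24] → X
    (7,3)@(15, 7): e=[38,38,0] → .  [on edge]
    (3,4)@(7, 9): e=[-2,34,44] → .
    (4,4)@(9, 9): e=[2,42,32] → X
    (7,4)@(15, 9): e=[14,66,-4] → .
    (4,5)@(9, 11): e=[-22,70,28] → .
    (6,6)@(13, 13): e=[-38,114,0] → .  [on edge]
  covered (9 px):
    . . . . . . . . .
    . . . . . . . . .
    . . . . . . X X .
    . . . X X X X . .
    . . . . X X X . .
    . . . . . . . . .
    . . . . . . . . .

Result: [50,22,4]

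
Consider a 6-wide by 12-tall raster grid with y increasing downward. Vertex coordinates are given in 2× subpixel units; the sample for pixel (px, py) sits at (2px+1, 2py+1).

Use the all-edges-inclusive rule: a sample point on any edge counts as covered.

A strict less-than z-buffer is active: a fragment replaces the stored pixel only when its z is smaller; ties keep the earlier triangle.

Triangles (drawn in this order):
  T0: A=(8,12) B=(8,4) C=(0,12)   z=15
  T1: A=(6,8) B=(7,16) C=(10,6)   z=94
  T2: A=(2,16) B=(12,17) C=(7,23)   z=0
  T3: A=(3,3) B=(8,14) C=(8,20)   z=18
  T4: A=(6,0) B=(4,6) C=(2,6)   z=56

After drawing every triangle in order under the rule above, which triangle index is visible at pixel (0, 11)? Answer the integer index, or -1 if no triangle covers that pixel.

T0:
  2·area = 64  (B↔C swapped to make it positive)
  edge (8, 12)→(0, 12): d=(-8,0) inclusive
  edge (0, 12)→(8, 4): d=(8,-8) inclusive
  edge (8, 4)→(8, 12): d=(0,8) inclusive
    (5,0)@(11, 1): e=[88,0,-24] → ·  [on edge]
    (4,1)@(9, 3): e=[72,0,-8] → ·  [on edge]
    (3,2)@(7, 5): e=[56,0,8] → #  [on edge]
    (4,2)@(9, 5): e=[56,16,-8] → ·
    (2,3)@(5, 7): e=[40,0,24] → #  [on edge]
    (4,3)@(9, 7): e=[40,32,-8] → ·
    (1,4)@(3, 9): e=[24,0,40] → #  [on edge]
    (4,4)@(9, 9): e=[24,48,-8] → ·
    (0,5)@(1, 11): e=[8,0,56] → #  [on edge]
    (4,5)@(9, 11): e=[8,64,-8] → ·
    (0,6)@(1, 13): e=[-8,16,56] → ·
    (1,6)@(3, 13): e=[-8,32,40] → ·
  covered (10 px):
    · · · · · ·
    · · · · · ·
    · · · # · ·
    · · # # · ·
    · # # # · ·
    # # # # · ·
    · · · · · ·
    · · · · · ·
    · · · · · ·
    · · · · · ·
    · · · · · ·
    · · · · · ·
T1:
  2·area = 34  (B↔C swapped to make it positive)
  edge (6, 8)→(10, 6): d=(4,-2) inclusive
  edge (10, 6)→(7, 16): d=(-3,10) inclusive
  edge (7, 16)→(6, 8): d=(-1,-8) inclusive
    (4,3)@(9, 7): e=[2,7,25] → #
    (5,3)@(11, 7): e=[6,-13,41] → ·
    (3,4)@(7, 9): e=[6,21,7] → #
    (5,4)@(11, 9): e=[14,-19,39] → ·
    (3,5)@(7, 11): e=[14,15,5] → #
    (4,5)@(9, 11): e=[18,-5,21] → ·
    (3,6)@(7, 13): e=[22,9,3] → #
    (4,6)@(9, 13): e=[26,-11,19] → ·
    (3,7)@(7, 15): e=[30,3,1] → #
    (4,7)@(9, 15): e=[34,-17,17] → ·
    (3,8)@(7, 17): e=[38,-3,-1] → ·
  covered (6 px):
    · · · · · ·
    · · · · · ·
    · · · · · ·
    · · · · # ·
    · · · # # ·
    · · · # · ·
    · · · # · ·
    · · · # · ·
    · · · · · ·
    · · · · · ·
    · · · · · ·
    · · · · · ·
T2:
  2·area = 65
  edge (2, 16)→(12, 17): d=(10,1) inclusive
  edge (12, 17)→(7, 23): d=(-5,6) inclusive
  edge (7, 23)→(2, 16): d=(-5,-7) inclusive
    (1,8)@(3, 17): e=[9,54,2] → #
    (2,8)@(5, 17): e=[7,42,16] → #
    (3,8)@(7, 17): e=[5,30,30] → #
    (4,8)@(9, 17): e=[3,18,44] → #
    (5,8)@(11, 17): e=[1,6,58] → #
    (1,9)@(3, 19): e=[29,44,-8] → ·
    (2,9)@(5, 19): e=[27,32,6] → #
    (5,9)@(11, 19): e=[21,-4,48] → ·
    (2,10)@(5, 21): e=[47,22,-4] → ·
    (3,10)@(7, 21): e=[45,10,10] → #
    (4,10)@(9, 21): e=[43,-2,24] → ·
    (3,11)@(7, 23): e=[65,0,0] → #  [on edge]
  covered (10 px):
    · · · · · ·
    · · · · · ·
    · · · · · ·
    · · · · · ·
    · · · · · ·
    · · · · · ·
    · · · · · ·
    · · · · · ·
    · # # # # #
    · · # # # ·
    · · · # · ·
    · · · # · ·
T3:
  2·area = 30
  edge (3, 3)→(8, 14): d=(5,11) inclusive
  edge (8, 14)→(8, 20): d=(0,6) inclusive
  edge (8, 20)→(3, 3): d=(-5,-17) inclusive
    (1,1)@(3, 3): e=[0,30,0] → #  [on edge]
    (2,1)@(5, 3): e=[-22,18,34] → ·
    (1,2)@(3, 5): e=[10,30,-10] → ·
    (2,4)@(5, 9): e=[8,18,4] → #
    (3,4)@(7, 9): e=[-14,6,38] → ·
    (2,5)@(5, 11): e=[18,18,-6] → ·
    (3,6)@(7, 13): e=[6,6,18] → #
    (4,6)@(9, 13): e=[-16,-6,52] → ·
    (3,7)@(7, 15): e=[16,6,8] → #
    (4,7)@(9, 15): e=[-6,-6,42] → ·
    (3,8)@(7, 17): e=[26,6,-2] → ·
  covered (4 px):
    · · · · · ·
    · # · · · ·
    · · · · · ·
    · · · · · ·
    · · # · · ·
    · · · · · ·
    · · · # · ·
    · · · # · ·
    · · · · · ·
    · · · · · ·
    · · · · · ·
    · · · · · ·
T4:
  2·area = 12
  edge (6, 0)→(4, 6): d=(-2,6) inclusive
  edge (4, 6)→(2, 6): d=(-2,0) inclusive
  edge (2, 6)→(6, 0): d=(4,-6) inclusive
    (2,1)@(5, 3): e=[0,6,6] → #  [on edge]
    (3,1)@(7, 3): e=[-12,6,18] → ·
    (1,2)@(3, 5): e=[8,2,2] → #
    (2,2)@(5, 5): e=[-4,2,14] → ·
    (1,3)@(3, 7): e=[4,-2,10] → ·
    (1,4)@(3, 9): e=[0,-6,18] → ·  [on edge]
    (0,7)@(1, 15): e=[0,-18,30] → ·  [on edge]
  covered (2 px):
    · · · · · ·
    · · # · · ·
    · # · · · ·
    · · · · · ·
    · · · · · ·
    · · · · · ·
    · · · · · ·
    · · · · · ·
    · · · · · ·
    · · · · · ·
    · · · · · ·
    · · · · · ·

Z-buffer (winner per pixel, '.' = empty):
  . . . . . .
  . 3 4 . . .
  . 4 . 0 . .
  . . 0 0 1 .
  . 0 0 0 1 .
  0 0 0 0 . .
  . . . 3 . .
  . . . 3 . .
  . 2 2 2 2 2
  . . 2 2 2 .
  . . . 2 . .
  . . . 2 . .

Answer: -1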